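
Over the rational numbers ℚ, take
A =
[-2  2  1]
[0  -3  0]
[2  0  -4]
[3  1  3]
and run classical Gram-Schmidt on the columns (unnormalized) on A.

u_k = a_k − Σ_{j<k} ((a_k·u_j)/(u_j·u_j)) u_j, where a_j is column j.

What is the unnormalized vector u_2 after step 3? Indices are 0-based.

Step 1: u_0 = a_0 = (-2, 0, 2, 3).
Step 2: u_1 = a_1 − (-1/17)·u_0 = (32/17, -3, 2/17, 20/17).
Step 3: u_2 = a_2 − (-1/17)·u_0 − (28/79)·u_1 = (17/79, 84/79, -310/79, 218/79).

u_2 = (17/79, 84/79, -310/79, 218/79)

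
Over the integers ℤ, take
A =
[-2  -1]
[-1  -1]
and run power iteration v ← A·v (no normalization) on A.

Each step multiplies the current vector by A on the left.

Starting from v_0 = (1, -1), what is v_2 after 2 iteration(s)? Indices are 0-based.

v_0 = (1, -1).
v_1 = A·v_0 = (-1, 0).
v_2 = A·v_1 = (2, 1).

v_2 = (2, 1)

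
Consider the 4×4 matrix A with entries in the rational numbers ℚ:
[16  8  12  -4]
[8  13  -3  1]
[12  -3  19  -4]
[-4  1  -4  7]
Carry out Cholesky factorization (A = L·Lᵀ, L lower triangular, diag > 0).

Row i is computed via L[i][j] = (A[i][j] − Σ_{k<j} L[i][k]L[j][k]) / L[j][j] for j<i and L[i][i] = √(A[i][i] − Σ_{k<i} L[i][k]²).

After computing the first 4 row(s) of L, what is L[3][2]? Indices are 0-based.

Step 1: L[0][0] = √(16) = 4.
  L[1][0] = (8) / L[0][0] = 2.
Step 2: L[1][1] = √(9) = 3.
  L[2][0] = (12) / L[0][0] = 3.
  L[2][1] = (-9) / L[1][1] = -3.
Step 3: L[2][2] = √(1) = 1.
  L[3][0] = (-4) / L[0][0] = -1.
  L[3][1] = (3) / L[1][1] = 1.
  L[3][2] = (2) / L[2][2] = 2.
Step 4: L[3][3] = √(1) = 1.

L[3][2] = 2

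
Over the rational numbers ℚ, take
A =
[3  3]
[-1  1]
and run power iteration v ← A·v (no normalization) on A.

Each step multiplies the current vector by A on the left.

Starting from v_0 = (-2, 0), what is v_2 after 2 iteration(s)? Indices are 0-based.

v_0 = (-2, 0).
v_1 = A·v_0 = (-6, 2).
v_2 = A·v_1 = (-12, 8).

v_2 = (-12, 8)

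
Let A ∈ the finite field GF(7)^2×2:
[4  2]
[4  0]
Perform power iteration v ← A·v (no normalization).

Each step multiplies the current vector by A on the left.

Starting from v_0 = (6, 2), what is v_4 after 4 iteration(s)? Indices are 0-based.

v_4 = (4, 5)

v_0 = (6, 2).
v_1 = A·v_0 = (0, 3).
v_2 = A·v_1 = (6, 0).
v_3 = A·v_2 = (3, 3).
v_4 = A·v_3 = (4, 5).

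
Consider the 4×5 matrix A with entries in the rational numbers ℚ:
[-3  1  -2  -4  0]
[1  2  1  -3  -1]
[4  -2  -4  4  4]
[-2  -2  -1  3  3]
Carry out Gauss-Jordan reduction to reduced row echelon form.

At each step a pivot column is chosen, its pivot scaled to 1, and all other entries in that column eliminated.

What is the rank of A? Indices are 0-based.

pivot(0,0)=-3: scale R0 → (1, -1/3, 2/3, 4/3, 0)
  clear (1,0): R1 −= (1)R0 → (0, 7/3, 1/3, -13/3, -1)
  clear (2,0): R2 −= (4)R0 → (0, -2/3, -20/3, -4/3, 4)
  clear (3,0): R3 −= (-2)R0 → (0, -8/3, 1/3, 17/3, 3)
pivot(1,1)=7/3: scale R1 → (0, 1, 1/7, -13/7, -3/7)
  clear (0,1): R0 −= (-1/3)R1 → (1, 0, 5/7, 5/7, -1/7)
  clear (2,1): R2 −= (-2/3)R1 → (0, 0, -46/7, -18/7, 26/7)
  clear (3,1): R3 −= (-8/3)R1 → (0, 0, 5/7, 5/7, 13/7)
pivot(2,2)=-46/7: scale R2 → (0, 0, 1, 9/23, -13/23)
  clear (0,2): R0 −= (5/7)R2 → (1, 0, 0, 10/23, 6/23)
  clear (1,2): R1 −= (1/7)R2 → (0, 1, 0, -44/23, -8/23)
  clear (3,2): R3 −= (5/7)R2 → (0, 0, 0, 10/23, 52/23)
pivot(3,3)=10/23: scale R3 → (0, 0, 0, 1, 26/5)
  clear (0,3): R0 −= (10/23)R3 → (1, 0, 0, 0, -2)
  clear (1,3): R1 −= (-44/23)R3 → (0, 1, 0, 0, 48/5)
  clear (2,3): R2 −= (9/23)R3 → (0, 0, 1, 0, -13/5)

rank = 4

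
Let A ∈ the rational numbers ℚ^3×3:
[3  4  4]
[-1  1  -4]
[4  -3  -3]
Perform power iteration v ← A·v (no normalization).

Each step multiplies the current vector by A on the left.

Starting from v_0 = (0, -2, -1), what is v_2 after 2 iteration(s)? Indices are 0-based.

v_0 = (0, -2, -1).
v_1 = A·v_0 = (-12, 2, 9).
v_2 = A·v_1 = (8, -22, -81).

v_2 = (8, -22, -81)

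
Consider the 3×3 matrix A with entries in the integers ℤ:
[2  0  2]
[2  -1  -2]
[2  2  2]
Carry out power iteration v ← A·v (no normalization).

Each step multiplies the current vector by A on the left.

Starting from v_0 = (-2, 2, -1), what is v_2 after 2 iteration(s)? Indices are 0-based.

v_0 = (-2, 2, -1).
v_1 = A·v_0 = (-6, -4, -2).
v_2 = A·v_1 = (-16, -4, -24).

v_2 = (-16, -4, -24)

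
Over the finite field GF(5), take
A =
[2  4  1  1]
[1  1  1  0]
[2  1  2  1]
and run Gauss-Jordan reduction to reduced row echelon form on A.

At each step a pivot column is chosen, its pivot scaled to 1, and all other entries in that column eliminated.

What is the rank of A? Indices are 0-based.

pivot(0,0)=2: scale R0 → (1, 2, 3, 3)
  clear (1,0): R1 −= (1)R0 → (0, 4, 3, 2)
  clear (2,0): R2 −= (2)R0 → (0, 2, 1, 0)
pivot(1,1)=4: scale R1 → (0, 1, 2, 3)
  clear (0,1): R0 −= (2)R1 → (1, 0, 4, 2)
  clear (2,1): R2 −= (2)R1 → (0, 0, 2, 4)
pivot(2,2)=2: scale R2 → (0, 0, 1, 2)
  clear (0,2): R0 −= (4)R2 → (1, 0, 0, 4)
  clear (1,2): R1 −= (2)R2 → (0, 1, 0, 4)

rank = 3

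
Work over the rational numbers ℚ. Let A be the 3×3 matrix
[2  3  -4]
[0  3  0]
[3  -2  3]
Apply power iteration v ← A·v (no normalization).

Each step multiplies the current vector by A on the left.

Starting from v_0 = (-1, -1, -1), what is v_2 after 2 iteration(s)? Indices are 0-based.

v_2 = (5, -9, -9)

v_0 = (-1, -1, -1).
v_1 = A·v_0 = (-1, -3, -4).
v_2 = A·v_1 = (5, -9, -9).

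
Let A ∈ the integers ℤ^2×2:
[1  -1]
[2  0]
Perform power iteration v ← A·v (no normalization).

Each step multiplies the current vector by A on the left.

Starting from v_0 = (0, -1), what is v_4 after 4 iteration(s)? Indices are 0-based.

v_4 = (-3, -2)

v_0 = (0, -1).
v_1 = A·v_0 = (1, 0).
v_2 = A·v_1 = (1, 2).
v_3 = A·v_2 = (-1, 2).
v_4 = A·v_3 = (-3, -2).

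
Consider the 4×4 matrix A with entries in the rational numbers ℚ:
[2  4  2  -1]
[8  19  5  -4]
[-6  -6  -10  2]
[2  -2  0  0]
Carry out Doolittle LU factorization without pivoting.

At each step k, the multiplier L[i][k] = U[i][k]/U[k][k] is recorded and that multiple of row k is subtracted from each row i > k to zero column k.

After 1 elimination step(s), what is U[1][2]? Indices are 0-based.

U[1][2] = -3

Step 1: pivot at (0,0) is 2.
  row1 ← row1 − (4)·row0  ⇒  L[1][0]=4, U row1=(0, 3, -3, 0)
  row2 ← row2 − (-3)·row0  ⇒  L[2][0]=-3, U row2=(0, 6, -4, -1)
  row3 ← row3 − (1)·row0  ⇒  L[3][0]=1, U row3=(0, -6, -2, 1)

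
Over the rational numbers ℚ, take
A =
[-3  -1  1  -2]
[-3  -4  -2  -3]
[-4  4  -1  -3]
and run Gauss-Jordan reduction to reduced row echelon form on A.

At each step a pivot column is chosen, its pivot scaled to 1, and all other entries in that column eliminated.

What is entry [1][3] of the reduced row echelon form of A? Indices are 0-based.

M[1][3] = 4/69

pivot(0,0)=-3: scale R0 → (1, 1/3, -1/3, 2/3)
  clear (1,0): R1 −= (-3)R0 → (0, -3, -3, -1)
  clear (2,0): R2 −= (-4)R0 → (0, 16/3, -7/3, -1/3)
pivot(1,1)=-3: scale R1 → (0, 1, 1, 1/3)
  clear (0,1): R0 −= (1/3)R1 → (1, 0, -2/3, 5/9)
  clear (2,1): R2 −= (16/3)R1 → (0, 0, -23/3, -19/9)
pivot(2,2)=-23/3: scale R2 → (0, 0, 1, 19/69)
  clear (0,2): R0 −= (-2/3)R2 → (1, 0, 0, 17/23)
  clear (1,2): R1 −= (1)R2 → (0, 1, 0, 4/69)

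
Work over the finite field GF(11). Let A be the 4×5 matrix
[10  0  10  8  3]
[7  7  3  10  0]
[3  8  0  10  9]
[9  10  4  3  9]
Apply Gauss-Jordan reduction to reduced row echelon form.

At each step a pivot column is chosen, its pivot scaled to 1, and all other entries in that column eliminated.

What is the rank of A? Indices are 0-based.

rank = 4

[1] R0 /= 10  ⇒  (1, 0, 1, 3, 8)
     R1 -= 7·R0  ⇒  (0, 7, 7, 0, 10)
     R2 -= 3·R0  ⇒  (0, 8, 8, 1, 7)
     R3 -= 9·R0  ⇒  (0, 10, 6, 9, 3)
[2] R1 /= 7  ⇒  (0, 1, 1, 0, 3)
     R2 -= 8·R1  ⇒  (0, 0, 0, 1, 5)
     R3 -= 10·R1  ⇒  (0, 0, 7, 9, 6)
[3] R2 <-> R3
[3] R2 /= 7  ⇒  (0, 0, 1, 6, 4)
     R0 -= 1·R2  ⇒  (1, 0, 0, 8, 4)
     R1 -= 1·R2  ⇒  (0, 1, 0, 5, 10)
[4] R3 /= 1  ⇒  (0, 0, 0, 1, 5)
     R0 -= 8·R3  ⇒  (1, 0, 0, 0, 8)
     R1 -= 5·R3  ⇒  (0, 1, 0, 0, 7)
     R2 -= 6·R3  ⇒  (0, 0, 1, 0, 7)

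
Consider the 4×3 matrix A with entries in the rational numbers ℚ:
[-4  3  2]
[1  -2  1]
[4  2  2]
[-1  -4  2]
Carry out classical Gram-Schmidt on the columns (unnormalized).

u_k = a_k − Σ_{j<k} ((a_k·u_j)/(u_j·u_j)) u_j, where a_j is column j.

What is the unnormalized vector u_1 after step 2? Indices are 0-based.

Step 1: u_0 = a_0 = (-4, 1, 4, -1).
Step 2: u_1 = a_1 − (-1/17)·u_0 = (47/17, -33/17, 38/17, -69/17).

u_1 = (47/17, -33/17, 38/17, -69/17)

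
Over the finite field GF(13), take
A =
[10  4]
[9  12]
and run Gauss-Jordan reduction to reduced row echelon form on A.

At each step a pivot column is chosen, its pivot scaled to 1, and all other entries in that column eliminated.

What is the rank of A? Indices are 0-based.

rank = 2

pivot(0,0)=10: scale R0 → (1, 3)
  clear (1,0): R1 −= (9)R0 → (0, 11)
pivot(1,1)=11: scale R1 → (0, 1)
  clear (0,1): R0 −= (3)R1 → (1, 0)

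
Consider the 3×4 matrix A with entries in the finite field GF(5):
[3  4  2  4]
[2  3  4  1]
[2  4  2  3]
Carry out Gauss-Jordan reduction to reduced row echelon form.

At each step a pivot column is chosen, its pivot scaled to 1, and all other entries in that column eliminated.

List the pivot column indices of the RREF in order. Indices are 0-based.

step 1: normalize row 0 (÷3) = (1, 3, 4, 3)
  row 1: subtract 2×row0 = (0, 2, 1, 0)
  row 2: subtract 2×row0 = (0, 3, 4, 2)
step 2: normalize row 1 (÷2) = (0, 1, 3, 0)
  row 0: subtract 3×row1 = (1, 0, 0, 3)
  row 2: subtract 3×row1 = (0, 0, 0, 2)
skip col 2 (zero from row 2)
step 3: normalize row 2 (÷2) = (0, 0, 0, 1)
  row 0: subtract 3×row2 = (1, 0, 0, 0)

pivot columns: 0, 1, 3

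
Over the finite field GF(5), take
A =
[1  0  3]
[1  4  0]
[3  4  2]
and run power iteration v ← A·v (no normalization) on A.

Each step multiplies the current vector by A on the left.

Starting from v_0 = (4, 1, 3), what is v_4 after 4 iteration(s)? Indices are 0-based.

v_4 = (0, 0, 2)

v_0 = (4, 1, 3).
v_1 = A·v_0 = (3, 3, 2).
v_2 = A·v_1 = (4, 0, 0).
v_3 = A·v_2 = (4, 4, 2).
v_4 = A·v_3 = (0, 0, 2).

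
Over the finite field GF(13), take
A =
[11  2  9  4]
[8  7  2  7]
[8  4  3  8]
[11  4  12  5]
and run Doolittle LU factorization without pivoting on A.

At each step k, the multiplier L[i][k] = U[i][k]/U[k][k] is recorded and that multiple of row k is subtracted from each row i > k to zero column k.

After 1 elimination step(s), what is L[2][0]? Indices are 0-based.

L[2][0] = 9

Step 1: pivot at (0,0) is 11.
  row1 ← row1 − (9)·row0  ⇒  L[1][0]=9, U row1=(0, 2, 12, 10)
  row2 ← row2 − (9)·row0  ⇒  L[2][0]=9, U row2=(0, 12, 0, 11)
  row3 ← row3 − (1)·row0  ⇒  L[3][0]=1, U row3=(0, 2, 3, 1)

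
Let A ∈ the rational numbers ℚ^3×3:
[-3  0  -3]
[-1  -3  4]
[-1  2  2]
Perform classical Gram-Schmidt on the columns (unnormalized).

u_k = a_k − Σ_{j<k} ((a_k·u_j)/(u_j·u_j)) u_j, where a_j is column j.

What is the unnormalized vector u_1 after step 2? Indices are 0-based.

Step 1: u_0 = a_0 = (-3, -1, -1).
Step 2: u_1 = a_1 − (1/11)·u_0 = (3/11, -32/11, 23/11).

u_1 = (3/11, -32/11, 23/11)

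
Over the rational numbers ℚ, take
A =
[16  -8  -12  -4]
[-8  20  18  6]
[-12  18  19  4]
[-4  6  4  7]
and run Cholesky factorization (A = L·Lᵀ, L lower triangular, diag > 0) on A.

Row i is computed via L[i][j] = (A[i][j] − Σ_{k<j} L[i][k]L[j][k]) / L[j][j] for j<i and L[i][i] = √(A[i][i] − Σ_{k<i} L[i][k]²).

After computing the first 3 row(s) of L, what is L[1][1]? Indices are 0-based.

Step 1: L[0][0] = √(16) = 4.
  L[1][0] = (-8) / L[0][0] = -2.
Step 2: L[1][1] = √(16) = 4.
  L[2][0] = (-12) / L[0][0] = -3.
  L[2][1] = (12) / L[1][1] = 3.
Step 3: L[2][2] = √(1) = 1.

L[1][1] = 4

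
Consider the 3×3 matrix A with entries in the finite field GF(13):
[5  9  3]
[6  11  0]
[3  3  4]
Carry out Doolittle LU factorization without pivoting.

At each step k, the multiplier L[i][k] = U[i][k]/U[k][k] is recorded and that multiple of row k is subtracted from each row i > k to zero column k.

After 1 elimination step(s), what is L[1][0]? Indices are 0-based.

[col 0] pivot 5
  R1 -= 9*R0 → (0, 8, 12)  (L[1][0] := 9)
  R2 -= 11*R0 → (0, 8, 10)  (L[2][0] := 11)

L[1][0] = 9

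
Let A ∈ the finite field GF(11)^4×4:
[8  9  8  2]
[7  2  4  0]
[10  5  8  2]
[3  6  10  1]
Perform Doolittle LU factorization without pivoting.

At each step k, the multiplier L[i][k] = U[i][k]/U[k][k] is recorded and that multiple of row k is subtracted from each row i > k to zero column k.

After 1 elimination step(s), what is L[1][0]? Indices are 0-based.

k=0: U[0][0]=8
  eliminate (1,0): mult=5, new row 1: (0, 1, 8, 1); set L[1][0]=5
  eliminate (2,0): mult=4, new row 2: (0, 2, 9, 5); set L[2][0]=4
  eliminate (3,0): mult=10, new row 3: (0, 4, 7, 3); set L[3][0]=10

L[1][0] = 5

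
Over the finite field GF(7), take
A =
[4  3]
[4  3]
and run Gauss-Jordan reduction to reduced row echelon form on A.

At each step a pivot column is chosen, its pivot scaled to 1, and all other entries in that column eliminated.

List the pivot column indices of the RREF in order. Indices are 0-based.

pivot columns: 0

pivot(0,0)=4: scale R0 → (1, 6)
  clear (1,0): R1 −= (4)R0 → (0, 0)
col 1: no nonzero at/below row 1; advance.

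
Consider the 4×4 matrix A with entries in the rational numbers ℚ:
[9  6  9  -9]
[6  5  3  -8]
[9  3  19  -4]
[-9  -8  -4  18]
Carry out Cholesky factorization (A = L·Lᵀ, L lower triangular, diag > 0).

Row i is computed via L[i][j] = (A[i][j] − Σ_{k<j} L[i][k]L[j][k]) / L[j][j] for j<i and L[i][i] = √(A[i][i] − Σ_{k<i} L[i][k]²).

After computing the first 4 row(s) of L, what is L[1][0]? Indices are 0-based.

Step 1: L[0][0] = √(9) = 3.
  L[1][0] = (6) / L[0][0] = 2.
Step 2: L[1][1] = √(1) = 1.
  L[2][0] = (9) / L[0][0] = 3.
  L[2][1] = (-3) / L[1][1] = -3.
Step 3: L[2][2] = √(1) = 1.
  L[3][0] = (-9) / L[0][0] = -3.
  L[3][1] = (-2) / L[1][1] = -2.
  L[3][2] = (-1) / L[2][2] = -1.
Step 4: L[3][3] = √(4) = 2.

L[1][0] = 2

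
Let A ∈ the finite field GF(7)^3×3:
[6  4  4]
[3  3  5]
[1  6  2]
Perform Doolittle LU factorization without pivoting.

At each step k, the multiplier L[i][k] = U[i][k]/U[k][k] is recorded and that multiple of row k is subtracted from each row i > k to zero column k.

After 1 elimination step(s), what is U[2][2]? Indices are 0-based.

[col 0] pivot 6
  R1 -= 4*R0 → (0, 1, 3)  (L[1][0] := 4)
  R2 -= 6*R0 → (0, 3, 6)  (L[2][0] := 6)

U[2][2] = 6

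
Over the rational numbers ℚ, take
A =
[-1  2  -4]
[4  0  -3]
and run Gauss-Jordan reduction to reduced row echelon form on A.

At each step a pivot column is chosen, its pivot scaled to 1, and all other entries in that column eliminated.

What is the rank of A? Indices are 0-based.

[1] R0 /= -1  ⇒  (1, -2, 4)
     R1 -= 4·R0  ⇒  (0, 8, -19)
[2] R1 /= 8  ⇒  (0, 1, -19/8)
     R0 -= -2·R1  ⇒  (1, 0, -3/4)

rank = 2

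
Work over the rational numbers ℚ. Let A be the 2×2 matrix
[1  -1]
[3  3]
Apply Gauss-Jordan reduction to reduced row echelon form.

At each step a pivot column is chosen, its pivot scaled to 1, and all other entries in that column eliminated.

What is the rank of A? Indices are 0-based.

rank = 2

pivot(0,0)=1: scale R0 → (1, -1)
  clear (1,0): R1 −= (3)R0 → (0, 6)
pivot(1,1)=6: scale R1 → (0, 1)
  clear (0,1): R0 −= (-1)R1 → (1, 0)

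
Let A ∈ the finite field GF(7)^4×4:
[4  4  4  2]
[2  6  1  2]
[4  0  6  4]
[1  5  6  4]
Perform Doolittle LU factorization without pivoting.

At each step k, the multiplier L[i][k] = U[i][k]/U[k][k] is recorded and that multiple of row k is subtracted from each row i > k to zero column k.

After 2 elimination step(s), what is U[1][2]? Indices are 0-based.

[col 0] pivot 4
  R1 -= 4*R0 → (0, 4, 6, 1)  (L[1][0] := 4)
  R2 -= 1*R0 → (0, 3, 2, 2)  (L[2][0] := 1)
  R3 -= 2*R0 → (0, 4, 5, 0)  (L[3][0] := 2)
[col 1] pivot 4
  R2 -= 6*R1 → (0, 0, 1, 3)  (L[2][1] := 6)
  R3 -= 1*R1 → (0, 0, 6, 6)  (L[3][1] := 1)

U[1][2] = 6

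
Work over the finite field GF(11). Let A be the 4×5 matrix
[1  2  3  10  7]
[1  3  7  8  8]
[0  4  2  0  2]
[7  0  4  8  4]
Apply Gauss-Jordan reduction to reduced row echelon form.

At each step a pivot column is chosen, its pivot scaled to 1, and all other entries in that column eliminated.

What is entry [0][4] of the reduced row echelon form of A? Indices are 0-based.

step 1: normalize row 0 (÷1) = (1, 2, 3, 10, 7)
  row 1: subtract 1×row0 = (0, 1, 4, 9, 1)
  row 3: subtract 7×row0 = (0, 8, 5, 4, 10)
step 2: normalize row 1 (÷1) = (0, 1, 4, 9, 1)
  row 0: subtract 2×row1 = (1, 0, 6, 3, 5)
  row 2: subtract 4×row1 = (0, 0, 8, 8, 9)
  row 3: subtract 8×row1 = (0, 0, 6, 9, 2)
step 3: normalize row 2 (÷8) = (0, 0, 1, 1, 8)
  row 0: subtract 6×row2 = (1, 0, 0, 8, 1)
  row 1: subtract 4×row2 = (0, 1, 0, 5, 2)
  row 3: subtract 6×row2 = (0, 0, 0, 3, 9)
step 4: normalize row 3 (÷3) = (0, 0, 0, 1, 3)
  row 0: subtract 8×row3 = (1, 0, 0, 0, 10)
  row 1: subtract 5×row3 = (0, 1, 0, 0, 9)
  row 2: subtract 1×row3 = (0, 0, 1, 0, 5)

M[0][4] = 10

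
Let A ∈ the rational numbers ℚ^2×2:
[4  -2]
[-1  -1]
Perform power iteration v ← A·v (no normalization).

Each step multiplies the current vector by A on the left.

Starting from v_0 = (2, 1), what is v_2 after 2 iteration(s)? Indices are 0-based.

v_2 = (30, -3)

v_0 = (2, 1).
v_1 = A·v_0 = (6, -3).
v_2 = A·v_1 = (30, -3).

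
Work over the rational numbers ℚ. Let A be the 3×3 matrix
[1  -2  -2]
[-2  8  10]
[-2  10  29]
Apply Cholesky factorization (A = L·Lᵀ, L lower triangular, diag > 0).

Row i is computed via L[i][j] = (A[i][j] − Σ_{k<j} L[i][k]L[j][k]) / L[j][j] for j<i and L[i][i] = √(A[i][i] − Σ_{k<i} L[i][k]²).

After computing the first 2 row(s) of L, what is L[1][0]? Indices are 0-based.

Step 1: L[0][0] = √(1) = 1.
  L[1][0] = (-2) / L[0][0] = -2.
Step 2: L[1][1] = √(4) = 2.

L[1][0] = -2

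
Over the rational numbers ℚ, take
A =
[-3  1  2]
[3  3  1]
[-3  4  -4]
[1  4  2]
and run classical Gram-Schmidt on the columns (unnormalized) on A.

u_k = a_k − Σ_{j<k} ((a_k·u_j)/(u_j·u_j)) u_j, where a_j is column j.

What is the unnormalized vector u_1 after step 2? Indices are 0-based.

u_1 = (11/14, 45/14, 53/14, 57/14)

Step 1: u_0 = a_0 = (-3, 3, -3, 1).
Step 2: u_1 = a_1 − (-1/14)·u_0 = (11/14, 45/14, 53/14, 57/14).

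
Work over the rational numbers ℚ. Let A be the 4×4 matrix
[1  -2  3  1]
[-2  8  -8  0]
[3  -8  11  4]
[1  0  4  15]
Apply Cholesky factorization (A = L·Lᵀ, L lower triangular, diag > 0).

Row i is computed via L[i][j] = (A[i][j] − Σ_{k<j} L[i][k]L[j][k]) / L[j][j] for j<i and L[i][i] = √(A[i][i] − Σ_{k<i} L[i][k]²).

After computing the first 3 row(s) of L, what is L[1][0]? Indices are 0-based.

Step 1: L[0][0] = √(1) = 1.
  L[1][0] = (-2) / L[0][0] = -2.
Step 2: L[1][1] = √(4) = 2.
  L[2][0] = (3) / L[0][0] = 3.
  L[2][1] = (-2) / L[1][1] = -1.
Step 3: L[2][2] = √(1) = 1.

L[1][0] = -2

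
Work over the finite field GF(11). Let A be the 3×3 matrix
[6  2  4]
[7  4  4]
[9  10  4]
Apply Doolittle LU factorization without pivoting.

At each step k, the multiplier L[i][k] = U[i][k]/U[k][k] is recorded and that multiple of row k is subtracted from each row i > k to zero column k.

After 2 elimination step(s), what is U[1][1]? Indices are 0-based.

k=0: U[0][0]=6
  eliminate (1,0): mult=3, new row 1: (0, 9, 3); set L[1][0]=3
  eliminate (2,0): mult=7, new row 2: (0, 7, 9); set L[2][0]=7
k=1: U[1][1]=9
  eliminate (2,1): mult=2, new row 2: (0, 0, 3); set L[2][1]=2

U[1][1] = 9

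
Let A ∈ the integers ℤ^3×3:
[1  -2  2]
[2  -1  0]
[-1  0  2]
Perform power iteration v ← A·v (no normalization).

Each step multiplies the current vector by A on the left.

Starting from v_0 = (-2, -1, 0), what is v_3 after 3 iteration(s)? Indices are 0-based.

v_0 = (-2, -1, 0).
v_1 = A·v_0 = (0, -3, 2).
v_2 = A·v_1 = (10, 3, 4).
v_3 = A·v_2 = (12, 17, -2).

v_3 = (12, 17, -2)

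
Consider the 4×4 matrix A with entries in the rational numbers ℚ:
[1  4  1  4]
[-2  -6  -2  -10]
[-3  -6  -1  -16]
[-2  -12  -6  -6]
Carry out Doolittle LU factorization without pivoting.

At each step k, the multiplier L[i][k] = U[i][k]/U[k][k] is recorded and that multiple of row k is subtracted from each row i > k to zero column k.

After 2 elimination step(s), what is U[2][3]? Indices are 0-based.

U[2][3] = 2

[col 0] pivot 1
  R1 -= -2*R0 → (0, 2, 0, -2)  (L[1][0] := -2)
  R2 -= -3*R0 → (0, 6, 2, -4)  (L[2][0] := -3)
  R3 -= -2*R0 → (0, -4, -4, 2)  (L[3][0] := -2)
[col 1] pivot 2
  R2 -= 3*R1 → (0, 0, 2, 2)  (L[2][1] := 3)
  R3 -= -2*R1 → (0, 0, -4, -2)  (L[3][1] := -2)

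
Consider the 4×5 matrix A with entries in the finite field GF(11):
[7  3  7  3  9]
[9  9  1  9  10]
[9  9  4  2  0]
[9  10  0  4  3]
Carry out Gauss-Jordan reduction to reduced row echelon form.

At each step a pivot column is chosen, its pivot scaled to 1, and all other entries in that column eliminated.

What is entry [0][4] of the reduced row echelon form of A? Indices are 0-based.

M[0][4] = 6

[1] R0 /= 7  ⇒  (1, 2, 1, 2, 6)
     R1 -= 9·R0  ⇒  (0, 2, 3, 2, 0)
     R2 -= 9·R0  ⇒  (0, 2, 6, 6, 1)
     R3 -= 9·R0  ⇒  (0, 3, 2, 8, 4)
[2] R1 /= 2  ⇒  (0, 1, 7, 1, 0)
     R0 -= 2·R1  ⇒  (1, 0, 9, 0, 6)
     R2 -= 2·R1  ⇒  (0, 0, 3, 4, 1)
     R3 -= 3·R1  ⇒  (0, 0, 3, 5, 4)
[3] R2 /= 3  ⇒  (0, 0, 1, 5, 4)
     R0 -= 9·R2  ⇒  (1, 0, 0, 10, 3)
     R1 -= 7·R2  ⇒  (0, 1, 0, 10, 5)
     R3 -= 3·R2  ⇒  (0, 0, 0, 1, 3)
[4] R3 /= 1  ⇒  (0, 0, 0, 1, 3)
     R0 -= 10·R3  ⇒  (1, 0, 0, 0, 6)
     R1 -= 10·R3  ⇒  (0, 1, 0, 0, 8)
     R2 -= 5·R3  ⇒  (0, 0, 1, 0, 0)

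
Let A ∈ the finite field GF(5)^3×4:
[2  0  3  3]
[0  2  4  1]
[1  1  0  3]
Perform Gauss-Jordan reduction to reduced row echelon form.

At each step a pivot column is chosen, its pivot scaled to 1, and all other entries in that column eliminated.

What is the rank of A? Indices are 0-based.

rank = 3

[1] R0 /= 2  ⇒  (1, 0, 4, 4)
     R2 -= 1·R0  ⇒  (0, 1, 1, 4)
[2] R1 /= 2  ⇒  (0, 1, 2, 3)
     R2 -= 1·R1  ⇒  (0, 0, 4, 1)
[3] R2 /= 4  ⇒  (0, 0, 1, 4)
     R0 -= 4·R2  ⇒  (1, 0, 0, 3)
     R1 -= 2·R2  ⇒  (0, 1, 0, 0)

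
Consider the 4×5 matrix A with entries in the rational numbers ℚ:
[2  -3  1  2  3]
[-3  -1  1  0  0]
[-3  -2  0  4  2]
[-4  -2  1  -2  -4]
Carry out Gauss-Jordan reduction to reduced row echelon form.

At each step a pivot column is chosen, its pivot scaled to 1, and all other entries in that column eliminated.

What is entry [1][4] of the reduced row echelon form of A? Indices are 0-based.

pivot(0,0)=2: scale R0 → (1, -3/2, 1/2, 1, 3/2)
  clear (1,0): R1 −= (-3)R0 → (0, -11/2, 5/2, 3, 9/2)
  clear (2,0): R2 −= (-3)R0 → (0, -13/2, 3/2, 7, 13/2)
  clear (3,0): R3 −= (-4)R0 → (0, -8, 3, 2, 2)
pivot(1,1)=-11/2: scale R1 → (0, 1, -5/11, -6/11, -9/11)
  clear (0,1): R0 −= (-3/2)R1 → (1, 0, -2/11, 2/11, 3/11)
  clear (2,1): R2 −= (-13/2)R1 → (0, 0, -16/11, 38/11, 13/11)
  clear (3,1): R3 −= (-8)R1 → (0, 0, -7/11, -26/11, -50/11)
pivot(2,2)=-16/11: scale R2 → (0, 0, 1, -19/8, -13/16)
  clear (0,2): R0 −= (-2/11)R2 → (1, 0, 0, -1/4, 1/8)
  clear (1,2): R1 −= (-5/11)R2 → (0, 1, 0, -13/8, -19/16)
  clear (3,2): R3 −= (-7/11)R2 → (0, 0, 0, -31/8, -81/16)
pivot(3,3)=-31/8: scale R3 → (0, 0, 0, 1, 81/62)
  clear (0,3): R0 −= (-1/4)R3 → (1, 0, 0, 0, 14/31)
  clear (1,3): R1 −= (-13/8)R3 → (0, 1, 0, 0, 29/31)
  clear (2,3): R2 −= (-19/8)R3 → (0, 0, 1, 0, 71/31)

M[1][4] = 29/31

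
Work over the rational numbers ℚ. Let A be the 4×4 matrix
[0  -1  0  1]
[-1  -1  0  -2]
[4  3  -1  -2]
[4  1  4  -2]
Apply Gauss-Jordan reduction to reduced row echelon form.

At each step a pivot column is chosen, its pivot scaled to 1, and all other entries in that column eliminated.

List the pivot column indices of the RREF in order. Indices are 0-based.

pivot columns: 0, 1, 2, 3

step 1: exchange rows 0,1
step 1: normalize row 0 (÷-1) = (1, 1, 0, 2)
  row 2: subtract 4×row0 = (0, -1, -1, -10)
  row 3: subtract 4×row0 = (0, -3, 4, -10)
step 2: normalize row 1 (÷-1) = (0, 1, 0, -1)
  row 0: subtract 1×row1 = (1, 0, 0, 3)
  row 2: subtract -1×row1 = (0, 0, -1, -11)
  row 3: subtract -3×row1 = (0, 0, 4, -13)
step 3: normalize row 2 (÷-1) = (0, 0, 1, 11)
  row 3: subtract 4×row2 = (0, 0, 0, -57)
step 4: normalize row 3 (÷-57) = (0, 0, 0, 1)
  row 0: subtract 3×row3 = (1, 0, 0, 0)
  row 1: subtract -1×row3 = (0, 1, 0, 0)
  row 2: subtract 11×row3 = (0, 0, 1, 0)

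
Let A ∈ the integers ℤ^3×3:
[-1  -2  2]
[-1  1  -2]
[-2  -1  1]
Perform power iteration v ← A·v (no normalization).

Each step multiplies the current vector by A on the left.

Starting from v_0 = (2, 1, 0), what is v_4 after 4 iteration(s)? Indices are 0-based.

v_4 = (-6, 25, 18)

v_0 = (2, 1, 0).
v_1 = A·v_0 = (-4, -1, -5).
v_2 = A·v_1 = (-4, 13, 4).
v_3 = A·v_2 = (-14, 9, -1).
v_4 = A·v_3 = (-6, 25, 18).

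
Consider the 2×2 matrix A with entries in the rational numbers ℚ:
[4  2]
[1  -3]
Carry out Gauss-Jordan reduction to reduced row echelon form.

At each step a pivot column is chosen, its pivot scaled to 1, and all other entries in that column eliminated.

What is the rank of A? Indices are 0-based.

rank = 2

[1] R0 /= 4  ⇒  (1, 1/2)
     R1 -= 1·R0  ⇒  (0, -7/2)
[2] R1 /= -7/2  ⇒  (0, 1)
     R0 -= 1/2·R1  ⇒  (1, 0)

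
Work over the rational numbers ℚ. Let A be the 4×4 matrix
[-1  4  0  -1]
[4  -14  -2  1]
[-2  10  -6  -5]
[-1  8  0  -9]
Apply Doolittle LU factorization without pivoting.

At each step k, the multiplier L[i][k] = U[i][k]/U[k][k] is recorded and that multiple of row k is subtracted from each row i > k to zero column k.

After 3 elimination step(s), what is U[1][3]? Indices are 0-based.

Step 1: pivot at (0,0) is -1.
  row1 ← row1 − (-4)·row0  ⇒  L[1][0]=-4, U row1=(0, 2, -2, -3)
  row2 ← row2 − (2)·row0  ⇒  L[2][0]=2, U row2=(0, 2, -6, -3)
  row3 ← row3 − (1)·row0  ⇒  L[3][0]=1, U row3=(0, 4, 0, -8)
Step 2: pivot at (1,1) is 2.
  row2 ← row2 − (1)·row1  ⇒  L[2][1]=1, U row2=(0, 0, -4, 0)
  row3 ← row3 − (2)·row1  ⇒  L[3][1]=2, U row3=(0, 0, 4, -2)
Step 3: pivot at (2,2) is -4.
  row3 ← row3 − (-1)·row2  ⇒  L[3][2]=-1, U row3=(0, 0, 0, -2)

U[1][3] = -3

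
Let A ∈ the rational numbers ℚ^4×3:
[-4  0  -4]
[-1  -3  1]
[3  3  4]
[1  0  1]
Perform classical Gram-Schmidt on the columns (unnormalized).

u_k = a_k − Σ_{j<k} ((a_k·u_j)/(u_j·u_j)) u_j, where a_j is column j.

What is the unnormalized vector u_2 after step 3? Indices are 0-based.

Step 1: u_0 = a_0 = (-4, -1, 3, 1).
Step 2: u_1 = a_1 − (4/9)·u_0 = (16/9, -23/9, 5/3, -4/9).
Step 3: u_2 = a_2 − (28/27)·u_0 − (-31/114)·u_1 = (12/19, 51/38, 51/38, -3/19).

u_2 = (12/19, 51/38, 51/38, -3/19)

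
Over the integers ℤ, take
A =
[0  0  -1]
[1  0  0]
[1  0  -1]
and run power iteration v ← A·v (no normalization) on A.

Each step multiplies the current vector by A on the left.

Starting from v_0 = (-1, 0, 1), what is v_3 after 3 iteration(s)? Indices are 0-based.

v_0 = (-1, 0, 1).
v_1 = A·v_0 = (-1, -1, -2).
v_2 = A·v_1 = (2, -1, 1).
v_3 = A·v_2 = (-1, 2, 1).

v_3 = (-1, 2, 1)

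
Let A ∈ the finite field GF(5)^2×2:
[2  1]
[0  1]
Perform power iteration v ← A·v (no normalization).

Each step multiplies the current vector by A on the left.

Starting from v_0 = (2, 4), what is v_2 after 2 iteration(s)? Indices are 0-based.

v_2 = (0, 4)

v_0 = (2, 4).
v_1 = A·v_0 = (3, 4).
v_2 = A·v_1 = (0, 4).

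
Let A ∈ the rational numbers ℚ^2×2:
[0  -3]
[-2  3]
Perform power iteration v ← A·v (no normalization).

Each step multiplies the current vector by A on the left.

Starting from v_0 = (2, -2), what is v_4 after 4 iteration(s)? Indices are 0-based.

v_4 = (558, -810)

v_0 = (2, -2).
v_1 = A·v_0 = (6, -10).
v_2 = A·v_1 = (30, -42).
v_3 = A·v_2 = (126, -186).
v_4 = A·v_3 = (558, -810).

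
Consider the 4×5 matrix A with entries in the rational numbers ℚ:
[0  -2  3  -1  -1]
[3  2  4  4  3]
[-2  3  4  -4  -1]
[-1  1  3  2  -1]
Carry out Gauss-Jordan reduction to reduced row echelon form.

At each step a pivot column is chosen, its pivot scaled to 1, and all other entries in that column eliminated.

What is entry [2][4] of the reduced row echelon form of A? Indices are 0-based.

M[2][4] = -35/341

[1] R0 <-> R1
[1] R0 /= 3  ⇒  (1, 2/3, 4/3, 4/3, 1)
     R2 -= -2·R0  ⇒  (0, 13/3, 20/3, -4/3, 1)
     R3 -= -1·R0  ⇒  (0, 5/3, 13/3, 10/3, 0)
[2] R1 /= -2  ⇒  (0, 1, -3/2, 1/2, 1/2)
     R0 -= 2/3·R1  ⇒  (1, 0, 7/3, 1, 2/3)
     R2 -= 13/3·R1  ⇒  (0, 0, 79/6, -7/2, -7/6)
     R3 -= 5/3·R1  ⇒  (0, 0, 41/6, 5/2, -5/6)
[3] R2 /= 79/6  ⇒  (0, 0, 1, -21/79, -7/79)
     R0 -= 7/3·R2  ⇒  (1, 0, 0, 128/79, 69/79)
     R1 -= -3/2·R2  ⇒  (0, 1, 0, 8/79, 29/79)
     R3 -= 41/6·R2  ⇒  (0, 0, 0, 341/79, -18/79)
[4] R3 /= 341/79  ⇒  (0, 0, 0, 1, -18/341)
     R0 -= 128/79·R3  ⇒  (1, 0, 0, 0, 327/341)
     R1 -= 8/79·R3  ⇒  (0, 1, 0, 0, 127/341)
     R2 -= -21/79·R3  ⇒  (0, 0, 1, 0, -35/341)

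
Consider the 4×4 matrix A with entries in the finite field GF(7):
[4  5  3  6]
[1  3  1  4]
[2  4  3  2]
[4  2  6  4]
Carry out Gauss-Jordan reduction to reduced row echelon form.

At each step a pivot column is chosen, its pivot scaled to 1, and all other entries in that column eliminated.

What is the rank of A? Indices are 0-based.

rank = 4

step 1: normalize row 0 (÷4) = (1, 3, 6, 5)
  row 1: subtract 1×row0 = (0, 0, 2, 6)
  row 2: subtract 2×row0 = (0, 5, 5, 6)
  row 3: subtract 4×row0 = (0, 4, 3, 5)
step 2: exchange rows 1,2
step 2: normalize row 1 (÷5) = (0, 1, 1, 4)
  row 0: subtract 3×row1 = (1, 0, 3, 0)
  row 3: subtract 4×row1 = (0, 0, 6, 3)
step 3: normalize row 2 (÷2) = (0, 0, 1, 3)
  row 0: subtract 3×row2 = (1, 0, 0, 5)
  row 1: subtract 1×row2 = (0, 1, 0, 1)
  row 3: subtract 6×row2 = (0, 0, 0, 6)
step 4: normalize row 3 (÷6) = (0, 0, 0, 1)
  row 0: subtract 5×row3 = (1, 0, 0, 0)
  row 1: subtract 1×row3 = (0, 1, 0, 0)
  row 2: subtract 3×row3 = (0, 0, 1, 0)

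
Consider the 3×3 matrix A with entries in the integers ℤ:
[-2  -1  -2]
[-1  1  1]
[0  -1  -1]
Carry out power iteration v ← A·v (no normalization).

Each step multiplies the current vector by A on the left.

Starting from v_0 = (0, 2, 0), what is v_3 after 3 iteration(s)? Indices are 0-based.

v_3 = (-14, -4, -2)

v_0 = (0, 2, 0).
v_1 = A·v_0 = (-2, 2, -2).
v_2 = A·v_1 = (6, 2, 0).
v_3 = A·v_2 = (-14, -4, -2).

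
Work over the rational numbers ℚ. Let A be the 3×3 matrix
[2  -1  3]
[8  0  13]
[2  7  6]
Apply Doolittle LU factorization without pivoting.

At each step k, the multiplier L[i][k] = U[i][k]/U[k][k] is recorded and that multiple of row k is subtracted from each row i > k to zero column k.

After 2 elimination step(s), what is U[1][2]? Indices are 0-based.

U[1][2] = 1

k=0: U[0][0]=2
  eliminate (1,0): mult=4, new row 1: (0, 4, 1); set L[1][0]=4
  eliminate (2,0): mult=1, new row 2: (0, 8, 3); set L[2][0]=1
k=1: U[1][1]=4
  eliminate (2,1): mult=2, new row 2: (0, 0, 1); set L[2][1]=2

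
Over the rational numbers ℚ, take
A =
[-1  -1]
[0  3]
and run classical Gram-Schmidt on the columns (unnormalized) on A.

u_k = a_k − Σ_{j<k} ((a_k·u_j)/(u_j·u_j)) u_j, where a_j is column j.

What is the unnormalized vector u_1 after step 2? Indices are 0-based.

Step 1: u_0 = a_0 = (-1, 0).
Step 2: u_1 = a_1 − (1)·u_0 = (0, 3).

u_1 = (0, 3)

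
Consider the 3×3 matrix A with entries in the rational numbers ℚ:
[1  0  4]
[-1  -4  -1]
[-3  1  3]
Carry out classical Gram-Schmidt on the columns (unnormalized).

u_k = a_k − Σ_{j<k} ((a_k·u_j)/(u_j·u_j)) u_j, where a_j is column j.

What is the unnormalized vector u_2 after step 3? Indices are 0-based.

Step 1: u_0 = a_0 = (1, -1, -3).
Step 2: u_1 = a_1 − (1/11)·u_0 = (-1/11, -43/11, 14/11).
Step 3: u_2 = a_2 − (-4/11)·u_0 − (27/62)·u_1 = (273/62, 21/62, 42/31).

u_2 = (273/62, 21/62, 42/31)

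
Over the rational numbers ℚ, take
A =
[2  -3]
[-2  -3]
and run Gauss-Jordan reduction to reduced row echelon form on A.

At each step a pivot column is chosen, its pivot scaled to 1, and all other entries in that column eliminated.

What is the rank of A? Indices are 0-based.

pivot(0,0)=2: scale R0 → (1, -3/2)
  clear (1,0): R1 −= (-2)R0 → (0, -6)
pivot(1,1)=-6: scale R1 → (0, 1)
  clear (0,1): R0 −= (-3/2)R1 → (1, 0)

rank = 2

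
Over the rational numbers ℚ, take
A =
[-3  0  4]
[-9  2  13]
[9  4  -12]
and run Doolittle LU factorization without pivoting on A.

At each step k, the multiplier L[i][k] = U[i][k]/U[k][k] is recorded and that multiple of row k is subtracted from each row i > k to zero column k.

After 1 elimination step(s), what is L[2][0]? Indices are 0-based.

Step 1: pivot at (0,0) is -3.
  row1 ← row1 − (3)·row0  ⇒  L[1][0]=3, U row1=(0, 2, 1)
  row2 ← row2 − (-3)·row0  ⇒  L[2][0]=-3, U row2=(0, 4, 0)

L[2][0] = -3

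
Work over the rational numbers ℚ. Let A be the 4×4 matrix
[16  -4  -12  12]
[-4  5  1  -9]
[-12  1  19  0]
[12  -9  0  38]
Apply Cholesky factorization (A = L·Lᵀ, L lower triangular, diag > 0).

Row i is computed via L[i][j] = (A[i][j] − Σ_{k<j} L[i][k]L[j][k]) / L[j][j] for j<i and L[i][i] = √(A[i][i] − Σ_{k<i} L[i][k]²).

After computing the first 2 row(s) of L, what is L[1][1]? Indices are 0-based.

Step 1: L[0][0] = √(16) = 4.
  L[1][0] = (-4) / L[0][0] = -1.
Step 2: L[1][1] = √(4) = 2.

L[1][1] = 2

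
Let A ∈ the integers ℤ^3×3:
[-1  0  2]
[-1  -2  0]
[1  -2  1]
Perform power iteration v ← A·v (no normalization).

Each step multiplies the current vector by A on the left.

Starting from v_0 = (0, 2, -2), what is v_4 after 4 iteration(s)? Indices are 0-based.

v_4 = (-72, 28, 2)

v_0 = (0, 2, -2).
v_1 = A·v_0 = (-4, -4, -6).
v_2 = A·v_1 = (-8, 12, -2).
v_3 = A·v_2 = (4, -16, -34).
v_4 = A·v_3 = (-72, 28, 2).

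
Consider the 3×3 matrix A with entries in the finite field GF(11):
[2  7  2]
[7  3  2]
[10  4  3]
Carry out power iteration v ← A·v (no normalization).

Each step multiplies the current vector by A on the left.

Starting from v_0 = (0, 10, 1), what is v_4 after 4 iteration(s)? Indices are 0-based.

v_4 = (2, 3, 8)

v_0 = (0, 10, 1).
v_1 = A·v_0 = (6, 10, 10).
v_2 = A·v_1 = (3, 4, 9).
v_3 = A·v_2 = (8, 7, 7).
v_4 = A·v_3 = (2, 3, 8).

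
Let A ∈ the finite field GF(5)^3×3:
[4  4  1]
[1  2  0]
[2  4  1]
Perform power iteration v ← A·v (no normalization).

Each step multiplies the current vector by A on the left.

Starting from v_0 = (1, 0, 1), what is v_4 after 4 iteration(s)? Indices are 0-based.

v_4 = (0, 0, 4)

v_0 = (1, 0, 1).
v_1 = A·v_0 = (0, 1, 3).
v_2 = A·v_1 = (2, 2, 2).
v_3 = A·v_2 = (3, 1, 4).
v_4 = A·v_3 = (0, 0, 4).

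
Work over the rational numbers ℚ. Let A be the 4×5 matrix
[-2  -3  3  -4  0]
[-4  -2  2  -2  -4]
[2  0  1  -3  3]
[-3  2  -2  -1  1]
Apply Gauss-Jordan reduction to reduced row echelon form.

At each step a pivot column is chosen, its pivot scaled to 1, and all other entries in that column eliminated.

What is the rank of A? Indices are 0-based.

pivot(0,0)=-2: scale R0 → (1, 3/2, -3/2, 2, 0)
  clear (1,0): R1 −= (-4)R0 → (0, 4, -4, 6, -4)
  clear (2,0): R2 −= (2)R0 → (0, -3, 4, -7, 3)
  clear (3,0): R3 −= (-3)R0 → (0, 13/2, -13/2, 5, 1)
pivot(1,1)=4: scale R1 → (0, 1, -1, 3/2, -1)
  clear (0,1): R0 −= (3/2)R1 → (1, 0, 0, -1/4, 3/2)
  clear (2,1): R2 −= (-3)R1 → (0, 0, 1, -5/2, 0)
  clear (3,1): R3 −= (13/2)R1 → (0, 0, 0, -19/4, 15/2)
pivot(2,2)=1: scale R2 → (0, 0, 1, -5/2, 0)
  clear (1,2): R1 −= (-1)R2 → (0, 1, 0, -1, -1)
pivot(3,3)=-19/4: scale R3 → (0, 0, 0, 1, -30/19)
  clear (0,3): R0 −= (-1/4)R3 → (1, 0, 0, 0, 21/19)
  clear (1,3): R1 −= (-1)R3 → (0, 1, 0, 0, -49/19)
  clear (2,3): R2 −= (-5/2)R3 → (0, 0, 1, 0, -75/19)

rank = 4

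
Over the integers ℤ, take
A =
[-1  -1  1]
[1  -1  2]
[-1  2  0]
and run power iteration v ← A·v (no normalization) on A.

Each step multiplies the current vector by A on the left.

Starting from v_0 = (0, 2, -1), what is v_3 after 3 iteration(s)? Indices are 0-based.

v_3 = (-25, -8, 7)

v_0 = (0, 2, -1).
v_1 = A·v_0 = (-3, -4, 4).
v_2 = A·v_1 = (11, 9, -5).
v_3 = A·v_2 = (-25, -8, 7).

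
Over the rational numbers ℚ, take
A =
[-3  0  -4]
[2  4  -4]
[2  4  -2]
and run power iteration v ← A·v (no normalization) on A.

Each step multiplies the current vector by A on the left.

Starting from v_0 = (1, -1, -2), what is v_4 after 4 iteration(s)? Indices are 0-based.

v_0 = (1, -1, -2).
v_1 = A·v_0 = (5, 6, 2).
v_2 = A·v_1 = (-23, 26, 30).
v_3 = A·v_2 = (-51, -62, -2).
v_4 = A·v_3 = (161, -342, -346).

v_4 = (161, -342, -346)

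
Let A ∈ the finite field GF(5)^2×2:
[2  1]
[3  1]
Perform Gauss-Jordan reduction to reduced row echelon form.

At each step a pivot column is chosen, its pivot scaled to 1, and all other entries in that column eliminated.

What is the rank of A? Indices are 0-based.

pivot(0,0)=2: scale R0 → (1, 3)
  clear (1,0): R1 −= (3)R0 → (0, 2)
pivot(1,1)=2: scale R1 → (0, 1)
  clear (0,1): R0 −= (3)R1 → (1, 0)

rank = 2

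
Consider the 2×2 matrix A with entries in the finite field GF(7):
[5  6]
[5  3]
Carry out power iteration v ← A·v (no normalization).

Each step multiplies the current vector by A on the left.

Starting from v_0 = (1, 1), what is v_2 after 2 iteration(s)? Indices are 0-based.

v_0 = (1, 1).
v_1 = A·v_0 = (4, 1).
v_2 = A·v_1 = (5, 2).

v_2 = (5, 2)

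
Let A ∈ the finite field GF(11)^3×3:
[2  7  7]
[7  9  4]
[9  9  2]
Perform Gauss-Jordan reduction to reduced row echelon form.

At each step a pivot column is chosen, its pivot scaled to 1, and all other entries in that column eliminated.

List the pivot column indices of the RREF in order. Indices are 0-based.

pivot columns: 0, 1, 2

[1] R0 /= 2  ⇒  (1, 9, 9)
     R1 -= 7·R0  ⇒  (0, 1, 7)
     R2 -= 9·R0  ⇒  (0, 5, 9)
[2] R1 /= 1  ⇒  (0, 1, 7)
     R0 -= 9·R1  ⇒  (1, 0, 1)
     R2 -= 5·R1  ⇒  (0, 0, 7)
[3] R2 /= 7  ⇒  (0, 0, 1)
     R0 -= 1·R2  ⇒  (1, 0, 0)
     R1 -= 7·R2  ⇒  (0, 1, 0)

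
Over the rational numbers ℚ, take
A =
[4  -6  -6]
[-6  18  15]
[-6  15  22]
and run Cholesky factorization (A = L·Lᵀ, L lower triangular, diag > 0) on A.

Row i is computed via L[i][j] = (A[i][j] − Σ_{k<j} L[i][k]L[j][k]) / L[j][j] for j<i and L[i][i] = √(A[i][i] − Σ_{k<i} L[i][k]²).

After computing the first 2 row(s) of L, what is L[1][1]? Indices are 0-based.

Step 1: L[0][0] = √(4) = 2.
  L[1][0] = (-6) / L[0][0] = -3.
Step 2: L[1][1] = √(9) = 3.

L[1][1] = 3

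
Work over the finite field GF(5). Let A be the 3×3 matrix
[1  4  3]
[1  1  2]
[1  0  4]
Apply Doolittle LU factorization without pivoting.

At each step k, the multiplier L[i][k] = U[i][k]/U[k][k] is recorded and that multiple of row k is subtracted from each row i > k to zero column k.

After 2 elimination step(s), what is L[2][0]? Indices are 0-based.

L[2][0] = 1

k=0: U[0][0]=1
  eliminate (1,0): mult=1, new row 1: (0, 2, 4); set L[1][0]=1
  eliminate (2,0): mult=1, new row 2: (0, 1, 1); set L[2][0]=1
k=1: U[1][1]=2
  eliminate (2,1): mult=3, new row 2: (0, 0, 4); set L[2][1]=3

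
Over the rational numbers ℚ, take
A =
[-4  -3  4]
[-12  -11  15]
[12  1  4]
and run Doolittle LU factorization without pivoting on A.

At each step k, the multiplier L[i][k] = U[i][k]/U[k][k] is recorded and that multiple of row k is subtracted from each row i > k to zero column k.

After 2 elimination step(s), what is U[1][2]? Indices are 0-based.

Step 1: pivot at (0,0) is -4.
  row1 ← row1 − (3)·row0  ⇒  L[1][0]=3, U row1=(0, -2, 3)
  row2 ← row2 − (-3)·row0  ⇒  L[2][0]=-3, U row2=(0, -8, 16)
Step 2: pivot at (1,1) is -2.
  row2 ← row2 − (4)·row1  ⇒  L[2][1]=4, U row2=(0, 0, 4)

U[1][2] = 3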